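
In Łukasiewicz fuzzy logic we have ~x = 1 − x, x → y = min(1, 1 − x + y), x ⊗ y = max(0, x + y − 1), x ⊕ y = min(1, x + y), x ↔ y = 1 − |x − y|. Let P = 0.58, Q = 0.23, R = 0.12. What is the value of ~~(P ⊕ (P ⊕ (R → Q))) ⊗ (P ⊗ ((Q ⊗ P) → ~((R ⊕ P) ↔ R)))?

0.58

R → Q = min(1, 1 − 0.12 + 0.23) = min(1, 1.11) = 1.00
P ⊕ (R → Q) = min(1, 0.58 + 1.00) = min(1, 1.58) = 1.00
P ⊕ (P ⊕ (R → Q)) = min(1, 0.58 + 1.00) = min(1, 1.58) = 1.00
~(P ⊕ (P ⊕ (R → Q))) = 1 − 1.00 = 0.00
~~(P ⊕ (P ⊕ (R → Q))) = 1 − 0.00 = 1.00
Q ⊗ P = max(0, 0.23 + 0.58 − 1) = max(0, -0.19) = 0.00
R ⊕ P = min(1, 0.12 + 0.58) = min(1, 0.70) = 0.70
(R ⊕ P) ↔ R = 1 − |0.70 − 0.12| = 1 − 0.58 = 0.42
~((R ⊕ P) ↔ R) = 1 − 0.42 = 0.58
(Q ⊗ P) → ~((R ⊕ P) ↔ R) = min(1, 1 − 0.00 + 0.58) = min(1, 1.58) = 1.00
P ⊗ ((Q ⊗ P) → ~((R ⊕ P) ↔ R)) = max(0, 0.58 + 1.00 − 1) = max(0, 0.58) = 0.58
~~(P ⊕ (P ⊕ (R → Q))) ⊗ (P ⊗ ((Q ⊗ P) → ~((R ⊕ P) ↔ R))) = max(0, 1.00 + 0.58 − 1) = max(0, 0.58) = 0.58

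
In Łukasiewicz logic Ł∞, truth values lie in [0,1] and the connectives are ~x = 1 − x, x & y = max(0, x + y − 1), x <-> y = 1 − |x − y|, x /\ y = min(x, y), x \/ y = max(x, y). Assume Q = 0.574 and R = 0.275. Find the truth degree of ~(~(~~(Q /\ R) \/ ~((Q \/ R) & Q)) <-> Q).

0.426

Q /\ R = min(0.574, 0.275) = 0.275
~(Q /\ R) = 1 − 0.275 = 0.725
~~(Q /\ R) = 1 − 0.725 = 0.275
Q \/ R = max(0.574, 0.275) = 0.574
(Q \/ R) & Q = max(0, 0.574 + 0.574 − 1) = max(0, 0.148) = 0.148
~((Q \/ R) & Q) = 1 − 0.148 = 0.852
~~(Q /\ R) \/ ~((Q \/ R) & Q) = max(0.275, 0.852) = 0.852
~(~~(Q /\ R) \/ ~((Q \/ R) & Q)) = 1 − 0.852 = 0.148
~(~~(Q /\ R) \/ ~((Q \/ R) & Q)) <-> Q = 1 − |0.148 − 0.574| = 1 − 0.426 = 0.574
~(~(~~(Q /\ R) \/ ~((Q \/ R) & Q)) <-> Q) = 1 − 0.574 = 0.426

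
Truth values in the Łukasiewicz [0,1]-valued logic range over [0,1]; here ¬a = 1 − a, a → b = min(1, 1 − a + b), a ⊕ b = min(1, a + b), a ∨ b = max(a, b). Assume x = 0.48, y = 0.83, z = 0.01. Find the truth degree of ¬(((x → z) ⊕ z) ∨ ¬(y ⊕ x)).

0.46

x → z = min(1, 1 − 0.48 + 0.01) = min(1, 0.53) = 0.53
(x → z) ⊕ z = min(1, 0.53 + 0.01) = min(1, 0.54) = 0.54
y ⊕ x = min(1, 0.83 + 0.48) = min(1, 1.31) = 1.00
¬(y ⊕ x) = 1 − 1.00 = 0.00
((x → z) ⊕ z) ∨ ¬(y ⊕ x) = max(0.54, 0.00) = 0.54
¬(((x → z) ⊕ z) ∨ ¬(y ⊕ x)) = 1 − 0.54 = 0.46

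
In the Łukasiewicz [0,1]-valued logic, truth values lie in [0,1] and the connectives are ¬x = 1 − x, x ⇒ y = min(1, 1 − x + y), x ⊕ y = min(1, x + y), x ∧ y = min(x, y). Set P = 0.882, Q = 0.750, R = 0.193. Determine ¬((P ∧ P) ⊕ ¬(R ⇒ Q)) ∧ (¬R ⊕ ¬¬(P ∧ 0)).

0.118

P ∧ P = min(0.882, 0.882) = 0.882
R ⇒ Q = min(1, 1 − 0.193 + 0.750) = min(1, 1.557) = 1.000
¬(R ⇒ Q) = 1 − 1.000 = 0.000
(P ∧ P) ⊕ ¬(R ⇒ Q) = min(1, 0.882 + 0.000) = min(1, 0.882) = 0.882
¬((P ∧ P) ⊕ ¬(R ⇒ Q)) = 1 − 0.882 = 0.118
¬R = 1 − 0.193 = 0.807
P ∧ 0 = min(0.882, 0.000) = 0.000
¬(P ∧ 0) = 1 − 0.000 = 1.000
¬¬(P ∧ 0) = 1 − 1.000 = 0.000
¬R ⊕ ¬¬(P ∧ 0) = min(1, 0.807 + 0.000) = min(1, 0.807) = 0.807
¬((P ∧ P) ⊕ ¬(R ⇒ Q)) ∧ (¬R ⊕ ¬¬(P ∧ 0)) = min(0.118, 0.807) = 0.118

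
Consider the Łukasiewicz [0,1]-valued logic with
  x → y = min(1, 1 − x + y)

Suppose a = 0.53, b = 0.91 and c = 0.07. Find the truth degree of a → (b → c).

0.63

b → c = min(1, 1 − 0.91 + 0.07) = min(1, 0.16) = 0.16
a → (b → c) = min(1, 1 − 0.53 + 0.16) = min(1, 0.63) = 0.63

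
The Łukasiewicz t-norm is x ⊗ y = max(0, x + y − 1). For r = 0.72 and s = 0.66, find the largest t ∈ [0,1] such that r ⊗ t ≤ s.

0.94

The residuum of the Łukasiewicz t-norm gives the supremum: min(1, 1 − 0.72 + 0.66).
1 − 0.72 + 0.66 = 0.94, so t = min(1, 0.94) = 0.94.
Check: 0.72 ⊗ 0.94 = max(0, 0.66) = 0.66 ≤ 0.66.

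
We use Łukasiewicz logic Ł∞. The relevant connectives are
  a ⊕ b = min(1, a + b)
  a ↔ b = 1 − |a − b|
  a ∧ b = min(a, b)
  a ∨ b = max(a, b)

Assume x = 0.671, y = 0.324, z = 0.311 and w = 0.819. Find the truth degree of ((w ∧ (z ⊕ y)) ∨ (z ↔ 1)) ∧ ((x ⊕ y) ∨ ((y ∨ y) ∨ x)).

0.635

z ⊕ y = min(1, 0.311 + 0.324) = min(1, 0.635) = 0.635
w ∧ (z ⊕ y) = min(0.819, 0.635) = 0.635
z ↔ 1 = 1 − |0.311 − 1.000| = 1 − 0.689 = 0.311
(w ∧ (z ⊕ y)) ∨ (z ↔ 1) = max(0.635, 0.311) = 0.635
x ⊕ y = min(1, 0.671 + 0.324) = min(1, 0.995) = 0.995
y ∨ y = max(0.324, 0.324) = 0.324
(y ∨ y) ∨ x = max(0.324, 0.671) = 0.671
(x ⊕ y) ∨ ((y ∨ y) ∨ x) = max(0.995, 0.671) = 0.995
((w ∧ (z ⊕ y)) ∨ (z ↔ 1)) ∧ ((x ⊕ y) ∨ ((y ∨ y) ∨ x)) = min(0.635, 0.995) = 0.635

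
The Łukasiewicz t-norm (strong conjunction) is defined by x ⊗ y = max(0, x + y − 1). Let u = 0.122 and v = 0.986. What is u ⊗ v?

0.108

u ⊗ v = max(0, 0.122 + 0.986 − 1) = max(0, 0.108) = 0.108
For comparison, the Gödel (minimum) t-norm min(x, y) would give 0.122.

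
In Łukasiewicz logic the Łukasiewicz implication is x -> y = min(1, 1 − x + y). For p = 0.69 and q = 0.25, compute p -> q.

0.56

p -> q = min(1, 1 − 0.69 + 0.25) = min(1, 0.56) = 0.56
For comparison, the Gödel implication (1 if x ≤ y else y) would give 0.25.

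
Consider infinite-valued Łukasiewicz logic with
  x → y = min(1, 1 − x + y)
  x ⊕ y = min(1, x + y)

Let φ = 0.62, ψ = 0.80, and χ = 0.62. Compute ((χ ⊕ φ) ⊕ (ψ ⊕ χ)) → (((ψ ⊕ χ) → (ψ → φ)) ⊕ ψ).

1.00

χ ⊕ φ = min(1, 0.62 + 0.62) = min(1, 1.24) = 1.00
ψ ⊕ χ = min(1, 0.80 + 0.62) = min(1, 1.42) = 1.00
(χ ⊕ φ) ⊕ (ψ ⊕ χ) = min(1, 1.00 + 1.00) = min(1, 2.00) = 1.00
ψ → φ = min(1, 1 − 0.80 + 0.62) = min(1, 0.82) = 0.82
(ψ ⊕ χ) → (ψ → φ) = min(1, 1 − 1.00 + 0.82) = min(1, 0.82) = 0.82
((ψ ⊕ χ) → (ψ → φ)) ⊕ ψ = min(1, 0.82 + 0.80) = min(1, 1.62) = 1.00
((χ ⊕ φ) ⊕ (ψ ⊕ χ)) → (((ψ ⊕ χ) → (ψ → φ)) ⊕ ψ) = min(1, 1 − 1.00 + 1.00) = min(1, 1.00) = 1.00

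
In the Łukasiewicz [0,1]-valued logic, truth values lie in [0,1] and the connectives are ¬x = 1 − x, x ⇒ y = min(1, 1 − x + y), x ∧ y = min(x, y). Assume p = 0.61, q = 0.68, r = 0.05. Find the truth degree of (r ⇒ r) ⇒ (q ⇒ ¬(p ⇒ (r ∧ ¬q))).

0.88

r ⇒ r = min(1, 1 − 0.05 + 0.05) = min(1, 1.00) = 1.00
¬q = 1 − 0.68 = 0.32
r ∧ ¬q = min(0.05, 0.32) = 0.05
p ⇒ (r ∧ ¬q) = min(1, 1 − 0.61 + 0.05) = min(1, 0.44) = 0.44
¬(p ⇒ (r ∧ ¬q)) = 1 − 0.44 = 0.56
q ⇒ ¬(p ⇒ (r ∧ ¬q)) = min(1, 1 − 0.68 + 0.56) = min(1, 0.88) = 0.88
(r ⇒ r) ⇒ (q ⇒ ¬(p ⇒ (r ∧ ¬q))) = min(1, 1 − 1.00 + 0.88) = min(1, 0.88) = 0.88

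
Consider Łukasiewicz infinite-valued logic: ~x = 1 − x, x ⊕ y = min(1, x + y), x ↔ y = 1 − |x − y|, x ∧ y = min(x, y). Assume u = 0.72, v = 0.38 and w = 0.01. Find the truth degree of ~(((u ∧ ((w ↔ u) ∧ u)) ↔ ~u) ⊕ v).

w ↔ u = 1 − |0.01 − 0.72| = 1 − 0.71 = 0.29
(w ↔ u) ∧ u = min(0.29, 0.72) = 0.29
u ∧ ((w ↔ u) ∧ u) = min(0.72, 0.29) = 0.29
~u = 1 − 0.72 = 0.28
(u ∧ ((w ↔ u) ∧ u)) ↔ ~u = 1 − |0.29 − 0.28| = 1 − 0.01 = 0.99
((u ∧ ((w ↔ u) ∧ u)) ↔ ~u) ⊕ v = min(1, 0.99 + 0.38) = min(1, 1.37) = 1.00
~(((u ∧ ((w ↔ u) ∧ u)) ↔ ~u) ⊕ v) = 1 − 1.00 = 0.00

0.00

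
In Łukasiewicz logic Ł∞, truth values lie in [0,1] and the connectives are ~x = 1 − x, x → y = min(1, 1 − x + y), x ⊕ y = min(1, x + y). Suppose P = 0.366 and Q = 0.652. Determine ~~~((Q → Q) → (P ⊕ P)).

Q → Q = min(1, 1 − 0.652 + 0.652) = min(1, 1.000) = 1.000
P ⊕ P = min(1, 0.366 + 0.366) = min(1, 0.732) = 0.732
(Q → Q) → (P ⊕ P) = min(1, 1 − 1.000 + 0.732) = min(1, 0.732) = 0.732
~((Q → Q) → (P ⊕ P)) = 1 − 0.732 = 0.268
~~((Q → Q) → (P ⊕ P)) = 1 − 0.268 = 0.732
~~~((Q → Q) → (P ⊕ P)) = 1 − 0.732 = 0.268

0.268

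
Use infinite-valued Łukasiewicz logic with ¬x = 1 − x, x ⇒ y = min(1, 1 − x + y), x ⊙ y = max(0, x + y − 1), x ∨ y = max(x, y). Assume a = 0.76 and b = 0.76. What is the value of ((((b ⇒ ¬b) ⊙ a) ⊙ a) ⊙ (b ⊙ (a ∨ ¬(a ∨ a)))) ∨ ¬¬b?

¬b = 1 − 0.76 = 0.24
b ⇒ ¬b = min(1, 1 − 0.76 + 0.24) = min(1, 0.48) = 0.48
(b ⇒ ¬b) ⊙ a = max(0, 0.48 + 0.76 − 1) = max(0, 0.24) = 0.24
((b ⇒ ¬b) ⊙ a) ⊙ a = max(0, 0.24 + 0.76 − 1) = max(0, 0.00) = 0.00
a ∨ a = max(0.76, 0.76) = 0.76
¬(a ∨ a) = 1 − 0.76 = 0.24
a ∨ ¬(a ∨ a) = max(0.76, 0.24) = 0.76
b ⊙ (a ∨ ¬(a ∨ a)) = max(0, 0.76 + 0.76 − 1) = max(0, 0.52) = 0.52
(((b ⇒ ¬b) ⊙ a) ⊙ a) ⊙ (b ⊙ (a ∨ ¬(a ∨ a))) = max(0, 0.00 + 0.52 − 1) = max(0, -0.48) = 0.00
¬¬b = 1 − 0.24 = 0.76
((((b ⇒ ¬b) ⊙ a) ⊙ a) ⊙ (b ⊙ (a ∨ ¬(a ∨ a)))) ∨ ¬¬b = max(0.00, 0.76) = 0.76

0.76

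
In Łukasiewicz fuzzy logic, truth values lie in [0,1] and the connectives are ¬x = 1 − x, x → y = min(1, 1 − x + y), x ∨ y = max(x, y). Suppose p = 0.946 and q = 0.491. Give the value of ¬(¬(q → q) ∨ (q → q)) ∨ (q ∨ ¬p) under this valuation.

0.491

q → q = min(1, 1 − 0.491 + 0.491) = min(1, 1.000) = 1.000
¬(q → q) = 1 − 1.000 = 0.000
¬(q → q) ∨ (q → q) = max(0.000, 1.000) = 1.000
¬(¬(q → q) ∨ (q → q)) = 1 − 1.000 = 0.000
¬p = 1 − 0.946 = 0.054
q ∨ ¬p = max(0.491, 0.054) = 0.491
¬(¬(q → q) ∨ (q → q)) ∨ (q ∨ ¬p) = max(0.000, 0.491) = 0.491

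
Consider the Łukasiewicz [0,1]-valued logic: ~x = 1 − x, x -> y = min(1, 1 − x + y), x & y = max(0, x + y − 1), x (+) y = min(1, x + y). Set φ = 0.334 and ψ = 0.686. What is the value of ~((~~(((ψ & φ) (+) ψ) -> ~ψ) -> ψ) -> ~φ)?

ψ & φ = max(0, 0.686 + 0.334 − 1) = max(0, 0.020) = 0.020
(ψ & φ) (+) ψ = min(1, 0.020 + 0.686) = min(1, 0.706) = 0.706
~ψ = 1 − 0.686 = 0.314
((ψ & φ) (+) ψ) -> ~ψ = min(1, 1 − 0.706 + 0.314) = min(1, 0.608) = 0.608
~(((ψ & φ) (+) ψ) -> ~ψ) = 1 − 0.608 = 0.392
~~(((ψ & φ) (+) ψ) -> ~ψ) = 1 − 0.392 = 0.608
~~(((ψ & φ) (+) ψ) -> ~ψ) -> ψ = min(1, 1 − 0.608 + 0.686) = min(1, 1.078) = 1.000
~φ = 1 − 0.334 = 0.666
(~~(((ψ & φ) (+) ψ) -> ~ψ) -> ψ) -> ~φ = min(1, 1 − 1.000 + 0.666) = min(1, 0.666) = 0.666
~((~~(((ψ & φ) (+) ψ) -> ~ψ) -> ψ) -> ~φ) = 1 − 0.666 = 0.334

0.334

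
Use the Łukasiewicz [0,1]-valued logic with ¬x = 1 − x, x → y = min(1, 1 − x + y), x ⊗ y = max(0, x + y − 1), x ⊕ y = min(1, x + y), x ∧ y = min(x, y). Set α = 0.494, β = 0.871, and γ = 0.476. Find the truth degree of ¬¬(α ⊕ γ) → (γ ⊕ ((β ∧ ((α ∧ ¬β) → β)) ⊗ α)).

α ⊕ γ = min(1, 0.494 + 0.476) = min(1, 0.970) = 0.970
¬(α ⊕ γ) = 1 − 0.970 = 0.030
¬¬(α ⊕ γ) = 1 − 0.030 = 0.970
¬β = 1 − 0.871 = 0.129
α ∧ ¬β = min(0.494, 0.129) = 0.129
(α ∧ ¬β) → β = min(1, 1 − 0.129 + 0.871) = min(1, 1.742) = 1.000
β ∧ ((α ∧ ¬β) → β) = min(0.871, 1.000) = 0.871
(β ∧ ((α ∧ ¬β) → β)) ⊗ α = max(0, 0.871 + 0.494 − 1) = max(0, 0.365) = 0.365
γ ⊕ ((β ∧ ((α ∧ ¬β) → β)) ⊗ α) = min(1, 0.476 + 0.365) = min(1, 0.841) = 0.841
¬¬(α ⊕ γ) → (γ ⊕ ((β ∧ ((α ∧ ¬β) → β)) ⊗ α)) = min(1, 1 − 0.970 + 0.841) = min(1, 0.871) = 0.871

0.871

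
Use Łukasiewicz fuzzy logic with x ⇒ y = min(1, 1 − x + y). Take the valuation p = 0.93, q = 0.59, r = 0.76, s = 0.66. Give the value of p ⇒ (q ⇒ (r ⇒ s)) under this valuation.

r ⇒ s = min(1, 1 − 0.76 + 0.66) = min(1, 0.90) = 0.90
q ⇒ (r ⇒ s) = min(1, 1 − 0.59 + 0.90) = min(1, 1.31) = 1.00
p ⇒ (q ⇒ (r ⇒ s)) = min(1, 1 − 0.93 + 1.00) = min(1, 1.07) = 1.00

1.00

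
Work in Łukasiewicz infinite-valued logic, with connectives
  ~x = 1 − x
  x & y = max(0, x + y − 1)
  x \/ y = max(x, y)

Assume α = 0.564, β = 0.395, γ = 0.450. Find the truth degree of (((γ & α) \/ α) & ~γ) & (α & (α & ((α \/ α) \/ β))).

γ & α = max(0, 0.450 + 0.564 − 1) = max(0, 0.014) = 0.014
(γ & α) \/ α = max(0.014, 0.564) = 0.564
~γ = 1 − 0.450 = 0.550
((γ & α) \/ α) & ~γ = max(0, 0.564 + 0.550 − 1) = max(0, 0.114) = 0.114
α \/ α = max(0.564, 0.564) = 0.564
(α \/ α) \/ β = max(0.564, 0.395) = 0.564
α & ((α \/ α) \/ β) = max(0, 0.564 + 0.564 − 1) = max(0, 0.128) = 0.128
α & (α & ((α \/ α) \/ β)) = max(0, 0.564 + 0.128 − 1) = max(0, -0.308) = 0.000
(((γ & α) \/ α) & ~γ) & (α & (α & ((α \/ α) \/ β))) = max(0, 0.114 + 0.000 − 1) = max(0, -0.886) = 0.000

0.000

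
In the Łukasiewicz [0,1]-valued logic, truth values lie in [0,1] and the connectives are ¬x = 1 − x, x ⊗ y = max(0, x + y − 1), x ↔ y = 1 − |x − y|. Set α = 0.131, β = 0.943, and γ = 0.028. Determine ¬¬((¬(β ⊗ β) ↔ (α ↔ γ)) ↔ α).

β ⊗ β = max(0, 0.943 + 0.943 − 1) = max(0, 0.886) = 0.886
¬(β ⊗ β) = 1 − 0.886 = 0.114
α ↔ γ = 1 − |0.131 − 0.028| = 1 − 0.103 = 0.897
¬(β ⊗ β) ↔ (α ↔ γ) = 1 − |0.114 − 0.897| = 1 − 0.783 = 0.217
(¬(β ⊗ β) ↔ (α ↔ γ)) ↔ α = 1 − |0.217 − 0.131| = 1 − 0.086 = 0.914
¬((¬(β ⊗ β) ↔ (α ↔ γ)) ↔ α) = 1 − 0.914 = 0.086
¬¬((¬(β ⊗ β) ↔ (α ↔ γ)) ↔ α) = 1 − 0.086 = 0.914

0.914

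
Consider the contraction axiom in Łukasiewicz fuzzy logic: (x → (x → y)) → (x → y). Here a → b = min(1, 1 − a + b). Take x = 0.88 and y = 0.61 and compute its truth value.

0.88

x → y = min(1, 1 − 0.88 + 0.61) = min(1, 0.73) = 0.73
x → (x → y) = min(1, 1 − 0.88 + 0.73) = min(1, 0.85) = 0.85
(x → (x → y)) → (x → y) = min(1, 1 − 0.85 + 0.73) = min(1, 0.88) = 0.88
(The value 0.88 < 1 shows this instance is not satisfied; fails in Ł∞ (the t-norm is not idempotent).)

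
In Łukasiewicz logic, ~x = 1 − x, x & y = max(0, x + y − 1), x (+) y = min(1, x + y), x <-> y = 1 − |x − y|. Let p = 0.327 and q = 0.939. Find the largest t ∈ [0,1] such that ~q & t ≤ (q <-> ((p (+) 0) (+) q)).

~q = 1 − 0.939 = 0.061
So the left factor is ~q = 0.061.
p (+) 0 = min(1, 0.327 + 0.000) = min(1, 0.327) = 0.327
(p (+) 0) (+) q = min(1, 0.327 + 0.939) = min(1, 1.266) = 1.000
q <-> ((p (+) 0) (+) q) = 1 − |0.939 − 1.000| = 1 − 0.061 = 0.939
So the right-hand bound is q <-> ((p (+) 0) (+) q) = 0.939.
The residuum of the Łukasiewicz t-norm gives the supremum: min(1, 1 − 0.061 + 0.939).
1 − 0.061 + 0.939 = 1.878, so t = min(1, 1.878) = 1.000.
Check: 0.061 & 1.000 = max(0, 0.061) = 0.061 ≤ 0.939.

1.000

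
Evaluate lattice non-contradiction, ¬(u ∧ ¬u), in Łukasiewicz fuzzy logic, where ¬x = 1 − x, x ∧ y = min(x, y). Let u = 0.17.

0.83

¬u = 1 − 0.17 = 0.83
u ∧ ¬u = min(0.17, 0.83) = 0.17
¬(u ∧ ¬u) = 1 − 0.17 = 0.83
(The value 0.83 < 1 shows this instance is not satisfied; not a Ł∞-tautology — its value is 1 − min(a, 1−a).)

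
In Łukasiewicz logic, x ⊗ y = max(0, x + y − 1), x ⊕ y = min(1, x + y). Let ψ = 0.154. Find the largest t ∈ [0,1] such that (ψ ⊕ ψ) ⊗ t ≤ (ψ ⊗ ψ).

0.692

ψ ⊕ ψ = min(1, 0.154 + 0.154) = min(1, 0.308) = 0.308
So the left factor is ψ ⊕ ψ = 0.308.
ψ ⊗ ψ = max(0, 0.154 + 0.154 − 1) = max(0, -0.692) = 0.000
So the right-hand bound is ψ ⊗ ψ = 0.000.
The residuum of the Łukasiewicz t-norm gives the supremum: min(1, 1 − 0.308 + 0.000).
1 − 0.308 + 0.000 = 0.692, so t = min(1, 0.692) = 0.692.
Check: 0.308 ⊗ 0.692 = max(0, 0.000) = 0.000 ≤ 0.000.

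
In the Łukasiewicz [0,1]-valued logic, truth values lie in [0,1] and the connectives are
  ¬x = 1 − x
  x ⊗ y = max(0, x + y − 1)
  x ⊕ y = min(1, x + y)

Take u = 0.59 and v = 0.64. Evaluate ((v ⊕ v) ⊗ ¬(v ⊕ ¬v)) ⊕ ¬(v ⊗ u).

0.77

v ⊕ v = min(1, 0.64 + 0.64) = min(1, 1.28) = 1.00
¬v = 1 − 0.64 = 0.36
v ⊕ ¬v = min(1, 0.64 + 0.36) = min(1, 1.00) = 1.00
¬(v ⊕ ¬v) = 1 − 1.00 = 0.00
(v ⊕ v) ⊗ ¬(v ⊕ ¬v) = max(0, 1.00 + 0.00 − 1) = max(0, 0.00) = 0.00
v ⊗ u = max(0, 0.64 + 0.59 − 1) = max(0, 0.23) = 0.23
¬(v ⊗ u) = 1 − 0.23 = 0.77
((v ⊕ v) ⊗ ¬(v ⊕ ¬v)) ⊕ ¬(v ⊗ u) = min(1, 0.00 + 0.77) = min(1, 0.77) = 0.77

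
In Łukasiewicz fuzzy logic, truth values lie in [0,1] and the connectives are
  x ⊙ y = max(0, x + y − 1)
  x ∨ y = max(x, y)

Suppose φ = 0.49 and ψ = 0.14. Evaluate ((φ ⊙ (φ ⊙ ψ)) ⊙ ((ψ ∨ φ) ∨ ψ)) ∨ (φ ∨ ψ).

0.49

φ ⊙ ψ = max(0, 0.49 + 0.14 − 1) = max(0, -0.37) = 0.00
φ ⊙ (φ ⊙ ψ) = max(0, 0.49 + 0.00 − 1) = max(0, -0.51) = 0.00
ψ ∨ φ = max(0.14, 0.49) = 0.49
(ψ ∨ φ) ∨ ψ = max(0.49, 0.14) = 0.49
(φ ⊙ (φ ⊙ ψ)) ⊙ ((ψ ∨ φ) ∨ ψ) = max(0, 0.00 + 0.49 − 1) = max(0, -0.51) = 0.00
φ ∨ ψ = max(0.49, 0.14) = 0.49
((φ ⊙ (φ ⊙ ψ)) ⊙ ((ψ ∨ φ) ∨ ψ)) ∨ (φ ∨ ψ) = max(0.00, 0.49) = 0.49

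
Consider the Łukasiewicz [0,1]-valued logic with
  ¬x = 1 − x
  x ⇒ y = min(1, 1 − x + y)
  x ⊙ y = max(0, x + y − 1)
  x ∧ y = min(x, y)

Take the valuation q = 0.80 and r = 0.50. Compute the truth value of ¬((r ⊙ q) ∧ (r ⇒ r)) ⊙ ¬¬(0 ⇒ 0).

r ⊙ q = max(0, 0.50 + 0.80 − 1) = max(0, 0.30) = 0.30
r ⇒ r = min(1, 1 − 0.50 + 0.50) = min(1, 1.00) = 1.00
(r ⊙ q) ∧ (r ⇒ r) = min(0.30, 1.00) = 0.30
¬((r ⊙ q) ∧ (r ⇒ r)) = 1 − 0.30 = 0.70
0 ⇒ 0 = min(1, 1 − 0.00 + 0.00) = min(1, 1.00) = 1.00
¬(0 ⇒ 0) = 1 − 1.00 = 0.00
¬¬(0 ⇒ 0) = 1 − 0.00 = 1.00
¬((r ⊙ q) ∧ (r ⇒ r)) ⊙ ¬¬(0 ⇒ 0) = max(0, 0.70 + 1.00 − 1) = max(0, 0.70) = 0.70

0.70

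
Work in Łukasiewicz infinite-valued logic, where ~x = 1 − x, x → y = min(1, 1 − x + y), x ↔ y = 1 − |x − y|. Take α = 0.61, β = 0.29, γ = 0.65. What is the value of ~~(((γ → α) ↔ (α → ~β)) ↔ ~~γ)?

0.69

γ → α = min(1, 1 − 0.65 + 0.61) = min(1, 0.96) = 0.96
~β = 1 − 0.29 = 0.71
α → ~β = min(1, 1 − 0.61 + 0.71) = min(1, 1.10) = 1.00
(γ → α) ↔ (α → ~β) = 1 − |0.96 − 1.00| = 1 − 0.04 = 0.96
~γ = 1 − 0.65 = 0.35
~~γ = 1 − 0.35 = 0.65
((γ → α) ↔ (α → ~β)) ↔ ~~γ = 1 − |0.96 − 0.65| = 1 − 0.31 = 0.69
~(((γ → α) ↔ (α → ~β)) ↔ ~~γ) = 1 − 0.69 = 0.31
~~(((γ → α) ↔ (α → ~β)) ↔ ~~γ) = 1 − 0.31 = 0.69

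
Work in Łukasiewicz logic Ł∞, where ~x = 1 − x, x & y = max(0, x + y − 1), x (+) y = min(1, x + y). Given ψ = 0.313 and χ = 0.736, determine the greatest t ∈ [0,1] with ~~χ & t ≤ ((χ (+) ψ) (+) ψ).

1.000

~χ = 1 − 0.736 = 0.264
~~χ = 1 − 0.264 = 0.736
So the left factor is ~~χ = 0.736.
χ (+) ψ = min(1, 0.736 + 0.313) = min(1, 1.049) = 1.000
(χ (+) ψ) (+) ψ = min(1, 1.000 + 0.313) = min(1, 1.313) = 1.000
So the right-hand bound is (χ (+) ψ) (+) ψ = 1.000.
The residuum of the Łukasiewicz t-norm gives the supremum: min(1, 1 − 0.736 + 1.000).
1 − 0.736 + 1.000 = 1.264, so t = min(1, 1.264) = 1.000.
Check: 0.736 & 1.000 = max(0, 0.736) = 0.736 ≤ 1.000.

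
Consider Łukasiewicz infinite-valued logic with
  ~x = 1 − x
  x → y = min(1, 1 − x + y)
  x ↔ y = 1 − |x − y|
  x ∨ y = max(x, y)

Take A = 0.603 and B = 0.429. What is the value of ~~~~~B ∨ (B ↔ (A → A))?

~B = 1 − 0.429 = 0.571
~~B = 1 − 0.571 = 0.429
~~~B = 1 − 0.429 = 0.571
~~~~B = 1 − 0.571 = 0.429
~~~~~B = 1 − 0.429 = 0.571
A → A = min(1, 1 − 0.603 + 0.603) = min(1, 1.000) = 1.000
B ↔ (A → A) = 1 − |0.429 − 1.000| = 1 − 0.571 = 0.429
~~~~~B ∨ (B ↔ (A → A)) = max(0.571, 0.429) = 0.571

0.571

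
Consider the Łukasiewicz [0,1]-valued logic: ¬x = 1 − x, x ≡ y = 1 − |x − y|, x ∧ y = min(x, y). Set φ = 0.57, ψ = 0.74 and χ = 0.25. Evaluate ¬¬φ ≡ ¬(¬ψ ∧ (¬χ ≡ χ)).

0.83

¬φ = 1 − 0.57 = 0.43
¬¬φ = 1 − 0.43 = 0.57
¬ψ = 1 − 0.74 = 0.26
¬χ = 1 − 0.25 = 0.75
¬χ ≡ χ = 1 − |0.75 − 0.25| = 1 − 0.50 = 0.50
¬ψ ∧ (¬χ ≡ χ) = min(0.26, 0.50) = 0.26
¬(¬ψ ∧ (¬χ ≡ χ)) = 1 − 0.26 = 0.74
¬¬φ ≡ ¬(¬ψ ∧ (¬χ ≡ χ)) = 1 − |0.57 − 0.74| = 1 − 0.17 = 0.83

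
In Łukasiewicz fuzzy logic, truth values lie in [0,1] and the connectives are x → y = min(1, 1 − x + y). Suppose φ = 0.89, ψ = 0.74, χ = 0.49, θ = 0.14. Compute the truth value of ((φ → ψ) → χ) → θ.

φ → ψ = min(1, 1 − 0.89 + 0.74) = min(1, 0.85) = 0.85
(φ → ψ) → χ = min(1, 1 − 0.85 + 0.49) = min(1, 0.64) = 0.64
((φ → ψ) → χ) → θ = min(1, 1 − 0.64 + 0.14) = min(1, 0.50) = 0.50

0.50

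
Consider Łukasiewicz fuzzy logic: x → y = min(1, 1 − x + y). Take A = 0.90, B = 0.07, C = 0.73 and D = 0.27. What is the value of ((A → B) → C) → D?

A → B = min(1, 1 − 0.90 + 0.07) = min(1, 0.17) = 0.17
(A → B) → C = min(1, 1 − 0.17 + 0.73) = min(1, 1.56) = 1.00
((A → B) → C) → D = min(1, 1 − 1.00 + 0.27) = min(1, 0.27) = 0.27

0.27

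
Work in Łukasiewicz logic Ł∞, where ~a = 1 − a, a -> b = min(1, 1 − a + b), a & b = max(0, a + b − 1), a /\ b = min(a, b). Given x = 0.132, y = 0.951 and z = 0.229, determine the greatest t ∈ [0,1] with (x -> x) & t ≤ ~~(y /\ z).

0.229

x -> x = min(1, 1 − 0.132 + 0.132) = min(1, 1.000) = 1.000
So the left factor is x -> x = 1.000.
y /\ z = min(0.951, 0.229) = 0.229
~(y /\ z) = 1 − 0.229 = 0.771
~~(y /\ z) = 1 − 0.771 = 0.229
So the right-hand bound is ~~(y /\ z) = 0.229.
The residuum of the Łukasiewicz t-norm gives the supremum: min(1, 1 − 1.000 + 0.229).
1 − 1.000 + 0.229 = 0.229, so t = min(1, 0.229) = 0.229.
Check: 1.000 & 0.229 = max(0, 0.229) = 0.229 ≤ 0.229.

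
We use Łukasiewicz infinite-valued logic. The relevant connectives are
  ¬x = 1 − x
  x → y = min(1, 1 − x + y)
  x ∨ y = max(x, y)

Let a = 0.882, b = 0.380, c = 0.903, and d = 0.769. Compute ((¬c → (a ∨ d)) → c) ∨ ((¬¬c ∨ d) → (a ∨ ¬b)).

0.979

¬c = 1 − 0.903 = 0.097
a ∨ d = max(0.882, 0.769) = 0.882
¬c → (a ∨ d) = min(1, 1 − 0.097 + 0.882) = min(1, 1.785) = 1.000
(¬c → (a ∨ d)) → c = min(1, 1 − 1.000 + 0.903) = min(1, 0.903) = 0.903
¬¬c = 1 − 0.097 = 0.903
¬¬c ∨ d = max(0.903, 0.769) = 0.903
¬b = 1 − 0.380 = 0.620
a ∨ ¬b = max(0.882, 0.620) = 0.882
(¬¬c ∨ d) → (a ∨ ¬b) = min(1, 1 − 0.903 + 0.882) = min(1, 0.979) = 0.979
((¬c → (a ∨ d)) → c) ∨ ((¬¬c ∨ d) → (a ∨ ¬b)) = max(0.903, 0.979) = 0.979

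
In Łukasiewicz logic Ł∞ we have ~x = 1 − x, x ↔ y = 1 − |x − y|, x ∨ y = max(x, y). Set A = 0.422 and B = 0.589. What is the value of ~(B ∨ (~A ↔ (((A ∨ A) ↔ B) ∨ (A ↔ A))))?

~A = 1 − 0.422 = 0.578
A ∨ A = max(0.422, 0.422) = 0.422
(A ∨ A) ↔ B = 1 − |0.422 − 0.589| = 1 − 0.167 = 0.833
A ↔ A = 1 − |0.422 − 0.422| = 1 − 0.000 = 1.000
((A ∨ A) ↔ B) ∨ (A ↔ A) = max(0.833, 1.000) = 1.000
~A ↔ (((A ∨ A) ↔ B) ∨ (A ↔ A)) = 1 − |0.578 − 1.000| = 1 − 0.422 = 0.578
B ∨ (~A ↔ (((A ∨ A) ↔ B) ∨ (A ↔ A))) = max(0.589, 0.578) = 0.589
~(B ∨ (~A ↔ (((A ∨ A) ↔ B) ∨ (A ↔ A)))) = 1 − 0.589 = 0.411

0.411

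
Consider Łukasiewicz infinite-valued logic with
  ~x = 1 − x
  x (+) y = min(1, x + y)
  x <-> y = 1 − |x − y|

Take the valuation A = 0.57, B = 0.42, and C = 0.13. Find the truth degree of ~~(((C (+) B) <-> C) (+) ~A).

1.00

C (+) B = min(1, 0.13 + 0.42) = min(1, 0.55) = 0.55
(C (+) B) <-> C = 1 − |0.55 − 0.13| = 1 − 0.42 = 0.58
~A = 1 − 0.57 = 0.43
((C (+) B) <-> C) (+) ~A = min(1, 0.58 + 0.43) = min(1, 1.01) = 1.00
~(((C (+) B) <-> C) (+) ~A) = 1 − 1.00 = 0.00
~~(((C (+) B) <-> C) (+) ~A) = 1 − 0.00 = 1.00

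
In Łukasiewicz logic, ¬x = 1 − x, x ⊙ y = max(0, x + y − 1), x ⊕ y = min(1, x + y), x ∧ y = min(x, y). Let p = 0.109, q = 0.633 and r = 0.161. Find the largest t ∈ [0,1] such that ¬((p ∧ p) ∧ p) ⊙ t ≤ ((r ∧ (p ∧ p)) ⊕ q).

p ∧ p = min(0.109, 0.109) = 0.109
(p ∧ p) ∧ p = min(0.109, 0.109) = 0.109
¬((p ∧ p) ∧ p) = 1 − 0.109 = 0.891
So the left factor is ¬((p ∧ p) ∧ p) = 0.891.
r ∧ (p ∧ p) = min(0.161, 0.109) = 0.109
(r ∧ (p ∧ p)) ⊕ q = min(1, 0.109 + 0.633) = min(1, 0.742) = 0.742
So the right-hand bound is (r ∧ (p ∧ p)) ⊕ q = 0.742.
The residuum of the Łukasiewicz t-norm gives the supremum: min(1, 1 − 0.891 + 0.742).
1 − 0.891 + 0.742 = 0.851, so t = min(1, 0.851) = 0.851.
Check: 0.891 ⊙ 0.851 = max(0, 0.742) = 0.742 ≤ 0.742.

0.851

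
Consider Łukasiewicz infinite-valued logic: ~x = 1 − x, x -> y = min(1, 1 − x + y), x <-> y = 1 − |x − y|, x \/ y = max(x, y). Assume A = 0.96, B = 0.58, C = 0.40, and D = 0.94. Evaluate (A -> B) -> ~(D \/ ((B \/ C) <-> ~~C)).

A -> B = min(1, 1 − 0.96 + 0.58) = min(1, 0.62) = 0.62
B \/ C = max(0.58, 0.40) = 0.58
~C = 1 − 0.40 = 0.60
~~C = 1 − 0.60 = 0.40
(B \/ C) <-> ~~C = 1 − |0.58 − 0.40| = 1 − 0.18 = 0.82
D \/ ((B \/ C) <-> ~~C) = max(0.94, 0.82) = 0.94
~(D \/ ((B \/ C) <-> ~~C)) = 1 − 0.94 = 0.06
(A -> B) -> ~(D \/ ((B \/ C) <-> ~~C)) = min(1, 1 − 0.62 + 0.06) = min(1, 0.44) = 0.44

0.44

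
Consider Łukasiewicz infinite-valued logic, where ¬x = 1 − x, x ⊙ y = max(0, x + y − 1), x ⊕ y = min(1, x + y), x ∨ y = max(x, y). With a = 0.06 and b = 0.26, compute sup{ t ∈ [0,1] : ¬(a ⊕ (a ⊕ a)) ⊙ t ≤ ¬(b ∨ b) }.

a ⊕ a = min(1, 0.06 + 0.06) = min(1, 0.12) = 0.12
a ⊕ (a ⊕ a) = min(1, 0.06 + 0.12) = min(1, 0.18) = 0.18
¬(a ⊕ (a ⊕ a)) = 1 − 0.18 = 0.82
So the left factor is ¬(a ⊕ (a ⊕ a)) = 0.82.
b ∨ b = max(0.26, 0.26) = 0.26
¬(b ∨ b) = 1 − 0.26 = 0.74
So the right-hand bound is ¬(b ∨ b) = 0.74.
The residuum of the Łukasiewicz t-norm gives the supremum: min(1, 1 − 0.82 + 0.74).
1 − 0.82 + 0.74 = 0.92, so t = min(1, 0.92) = 0.92.
Check: 0.82 ⊙ 0.92 = max(0, 0.74) = 0.74 ≤ 0.74.

0.92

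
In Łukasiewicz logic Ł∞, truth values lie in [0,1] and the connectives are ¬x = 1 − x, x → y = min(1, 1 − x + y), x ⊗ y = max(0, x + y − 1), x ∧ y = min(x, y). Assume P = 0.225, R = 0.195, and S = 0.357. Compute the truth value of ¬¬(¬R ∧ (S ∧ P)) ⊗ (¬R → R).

¬R = 1 − 0.195 = 0.805
S ∧ P = min(0.357, 0.225) = 0.225
¬R ∧ (S ∧ P) = min(0.805, 0.225) = 0.225
¬(¬R ∧ (S ∧ P)) = 1 − 0.225 = 0.775
¬¬(¬R ∧ (S ∧ P)) = 1 − 0.775 = 0.225
¬R → R = min(1, 1 − 0.805 + 0.195) = min(1, 0.390) = 0.390
¬¬(¬R ∧ (S ∧ P)) ⊗ (¬R → R) = max(0, 0.225 + 0.390 − 1) = max(0, -0.385) = 0.000

0.000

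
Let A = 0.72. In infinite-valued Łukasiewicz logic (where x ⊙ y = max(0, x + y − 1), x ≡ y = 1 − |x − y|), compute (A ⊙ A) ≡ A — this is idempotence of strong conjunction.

A ⊙ A = max(0, 0.72 + 0.72 − 1) = max(0, 0.44) = 0.44
(A ⊙ A) ≡ A = 1 − |0.44 − 0.72| = 1 − 0.28 = 0.72
(The value 0.72 < 1 shows this instance is not satisfied; fails in Ł∞ since a ⊗ a = max(0, 2a−1) ≠ a in general.)

0.72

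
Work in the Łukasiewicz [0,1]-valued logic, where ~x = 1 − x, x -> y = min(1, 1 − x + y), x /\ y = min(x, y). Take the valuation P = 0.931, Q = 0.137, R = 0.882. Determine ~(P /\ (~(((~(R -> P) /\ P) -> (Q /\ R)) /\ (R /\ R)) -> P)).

0.069

R -> P = min(1, 1 − 0.882 + 0.931) = min(1, 1.049) = 1.000
~(R -> P) = 1 − 1.000 = 0.000
~(R -> P) /\ P = min(0.000, 0.931) = 0.000
Q /\ R = min(0.137, 0.882) = 0.137
(~(R -> P) /\ P) -> (Q /\ R) = min(1, 1 − 0.000 + 0.137) = min(1, 1.137) = 1.000
R /\ R = min(0.882, 0.882) = 0.882
((~(R -> P) /\ P) -> (Q /\ R)) /\ (R /\ R) = min(1.000, 0.882) = 0.882
~(((~(R -> P) /\ P) -> (Q /\ R)) /\ (R /\ R)) = 1 − 0.882 = 0.118
~(((~(R -> P) /\ P) -> (Q /\ R)) /\ (R /\ R)) -> P = min(1, 1 − 0.118 + 0.931) = min(1, 1.813) = 1.000
P /\ (~(((~(R -> P) /\ P) -> (Q /\ R)) /\ (R /\ R)) -> P) = min(0.931, 1.000) = 0.931
~(P /\ (~(((~(R -> P) /\ P) -> (Q /\ R)) /\ (R /\ R)) -> P)) = 1 − 0.931 = 0.069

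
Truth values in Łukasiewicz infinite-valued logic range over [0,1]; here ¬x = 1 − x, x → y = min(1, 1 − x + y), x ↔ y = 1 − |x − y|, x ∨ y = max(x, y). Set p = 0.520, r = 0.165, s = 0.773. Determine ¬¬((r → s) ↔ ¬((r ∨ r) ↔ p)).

r → s = min(1, 1 − 0.165 + 0.773) = min(1, 1.608) = 1.000
r ∨ r = max(0.165, 0.165) = 0.165
(r ∨ r) ↔ p = 1 − |0.165 − 0.520| = 1 − 0.355 = 0.645
¬((r ∨ r) ↔ p) = 1 − 0.645 = 0.355
(r → s) ↔ ¬((r ∨ r) ↔ p) = 1 − |1.000 − 0.355| = 1 − 0.645 = 0.355
¬((r → s) ↔ ¬((r ∨ r) ↔ p)) = 1 − 0.355 = 0.645
¬¬((r → s) ↔ ¬((r ∨ r) ↔ p)) = 1 − 0.645 = 0.355

0.355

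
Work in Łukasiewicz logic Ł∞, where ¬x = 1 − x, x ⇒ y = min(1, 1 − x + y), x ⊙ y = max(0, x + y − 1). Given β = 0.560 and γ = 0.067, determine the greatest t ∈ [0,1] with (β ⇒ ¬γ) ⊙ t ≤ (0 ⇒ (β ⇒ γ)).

¬γ = 1 − 0.067 = 0.933
β ⇒ ¬γ = min(1, 1 − 0.560 + 0.933) = min(1, 1.373) = 1.000
So the left factor is β ⇒ ¬γ = 1.000.
β ⇒ γ = min(1, 1 − 0.560 + 0.067) = min(1, 0.507) = 0.507
0 ⇒ (β ⇒ γ) = min(1, 1 − 0.000 + 0.507) = min(1, 1.507) = 1.000
So the right-hand bound is 0 ⇒ (β ⇒ γ) = 1.000.
The residuum of the Łukasiewicz t-norm gives the supremum: min(1, 1 − 1.000 + 1.000).
1 − 1.000 + 1.000 = 1.000, so t = min(1, 1.000) = 1.000.
Check: 1.000 ⊙ 1.000 = max(0, 1.000) = 1.000 ≤ 1.000.

1.000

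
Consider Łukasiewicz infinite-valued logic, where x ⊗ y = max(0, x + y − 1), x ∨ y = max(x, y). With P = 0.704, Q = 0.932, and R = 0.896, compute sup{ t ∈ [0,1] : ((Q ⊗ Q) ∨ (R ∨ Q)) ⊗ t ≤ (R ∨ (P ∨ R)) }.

0.964

Q ⊗ Q = max(0, 0.932 + 0.932 − 1) = max(0, 0.864) = 0.864
R ∨ Q = max(0.896, 0.932) = 0.932
(Q ⊗ Q) ∨ (R ∨ Q) = max(0.864, 0.932) = 0.932
So the left factor is (Q ⊗ Q) ∨ (R ∨ Q) = 0.932.
P ∨ R = max(0.704, 0.896) = 0.896
R ∨ (P ∨ R) = max(0.896, 0.896) = 0.896
So the right-hand bound is R ∨ (P ∨ R) = 0.896.
The residuum of the Łukasiewicz t-norm gives the supremum: min(1, 1 − 0.932 + 0.896).
1 − 0.932 + 0.896 = 0.964, so t = min(1, 0.964) = 0.964.
Check: 0.932 ⊗ 0.964 = max(0, 0.896) = 0.896 ≤ 0.896.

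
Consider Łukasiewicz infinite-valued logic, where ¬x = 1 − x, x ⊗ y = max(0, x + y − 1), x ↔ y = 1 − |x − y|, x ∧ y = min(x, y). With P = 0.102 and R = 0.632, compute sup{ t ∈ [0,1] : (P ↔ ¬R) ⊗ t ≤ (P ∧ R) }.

¬R = 1 − 0.632 = 0.368
P ↔ ¬R = 1 − |0.102 − 0.368| = 1 − 0.266 = 0.734
So the left factor is P ↔ ¬R = 0.734.
P ∧ R = min(0.102, 0.632) = 0.102
So the right-hand bound is P ∧ R = 0.102.
The residuum of the Łukasiewicz t-norm gives the supremum: min(1, 1 − 0.734 + 0.102).
1 − 0.734 + 0.102 = 0.368, so t = min(1, 0.368) = 0.368.
Check: 0.734 ⊗ 0.368 = max(0, 0.102) = 0.102 ≤ 0.102.

0.368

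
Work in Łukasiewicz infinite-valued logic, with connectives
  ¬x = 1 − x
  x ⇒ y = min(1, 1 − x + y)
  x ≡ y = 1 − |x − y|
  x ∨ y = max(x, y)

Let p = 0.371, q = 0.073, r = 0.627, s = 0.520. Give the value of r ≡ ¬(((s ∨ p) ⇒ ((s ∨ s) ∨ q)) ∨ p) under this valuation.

s ∨ p = max(0.520, 0.371) = 0.520
s ∨ s = max(0.520, 0.520) = 0.520
(s ∨ s) ∨ q = max(0.520, 0.073) = 0.520
(s ∨ p) ⇒ ((s ∨ s) ∨ q) = min(1, 1 − 0.520 + 0.520) = min(1, 1.000) = 1.000
((s ∨ p) ⇒ ((s ∨ s) ∨ q)) ∨ p = max(1.000, 0.371) = 1.000
¬(((s ∨ p) ⇒ ((s ∨ s) ∨ q)) ∨ p) = 1 − 1.000 = 0.000
r ≡ ¬(((s ∨ p) ⇒ ((s ∨ s) ∨ q)) ∨ p) = 1 − |0.627 − 0.000| = 1 − 0.627 = 0.373

0.373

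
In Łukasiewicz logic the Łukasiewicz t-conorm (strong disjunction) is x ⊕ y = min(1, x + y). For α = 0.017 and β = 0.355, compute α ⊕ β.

α ⊕ β = min(1, 0.017 + 0.355) = min(1, 0.372) = 0.372
For comparison, the Gödel t-conorm max(x, y) would give 0.355.

0.372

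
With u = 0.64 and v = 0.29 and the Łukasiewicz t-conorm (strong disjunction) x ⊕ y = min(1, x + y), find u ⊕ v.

u ⊕ v = min(1, 0.64 + 0.29) = min(1, 0.93) = 0.93
For comparison, the Gödel t-conorm max(x, y) would give 0.64.

0.93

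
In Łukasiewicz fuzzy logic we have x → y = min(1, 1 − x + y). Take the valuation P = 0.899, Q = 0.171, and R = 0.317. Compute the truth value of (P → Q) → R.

1.000

P → Q = min(1, 1 − 0.899 + 0.171) = min(1, 0.272) = 0.272
(P → Q) → R = min(1, 1 − 0.272 + 0.317) = min(1, 1.045) = 1.000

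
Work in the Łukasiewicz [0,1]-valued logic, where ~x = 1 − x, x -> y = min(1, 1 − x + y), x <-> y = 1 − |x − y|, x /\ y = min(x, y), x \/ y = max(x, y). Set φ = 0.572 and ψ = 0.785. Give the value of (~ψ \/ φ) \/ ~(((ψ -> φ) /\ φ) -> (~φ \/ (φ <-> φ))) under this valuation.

0.572

~ψ = 1 − 0.785 = 0.215
~ψ \/ φ = max(0.215, 0.572) = 0.572
ψ -> φ = min(1, 1 − 0.785 + 0.572) = min(1, 0.787) = 0.787
(ψ -> φ) /\ φ = min(0.787, 0.572) = 0.572
~φ = 1 − 0.572 = 0.428
φ <-> φ = 1 − |0.572 − 0.572| = 1 − 0.000 = 1.000
~φ \/ (φ <-> φ) = max(0.428, 1.000) = 1.000
((ψ -> φ) /\ φ) -> (~φ \/ (φ <-> φ)) = min(1, 1 − 0.572 + 1.000) = min(1, 1.428) = 1.000
~(((ψ -> φ) /\ φ) -> (~φ \/ (φ <-> φ))) = 1 − 1.000 = 0.000
(~ψ \/ φ) \/ ~(((ψ -> φ) /\ φ) -> (~φ \/ (φ <-> φ))) = max(0.572, 0.000) = 0.572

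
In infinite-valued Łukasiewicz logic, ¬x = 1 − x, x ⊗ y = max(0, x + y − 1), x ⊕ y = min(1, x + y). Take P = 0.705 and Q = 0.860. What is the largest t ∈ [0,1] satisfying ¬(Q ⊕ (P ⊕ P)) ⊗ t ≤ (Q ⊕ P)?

P ⊕ P = min(1, 0.705 + 0.705) = min(1, 1.410) = 1.000
Q ⊕ (P ⊕ P) = min(1, 0.860 + 1.000) = min(1, 1.860) = 1.000
¬(Q ⊕ (P ⊕ P)) = 1 − 1.000 = 0.000
So the left factor is ¬(Q ⊕ (P ⊕ P)) = 0.000.
Q ⊕ P = min(1, 0.860 + 0.705) = min(1, 1.565) = 1.000
So the right-hand bound is Q ⊕ P = 1.000.
The residuum of the Łukasiewicz t-norm gives the supremum: min(1, 1 − 0.000 + 1.000).
1 − 0.000 + 1.000 = 2.000, so t = min(1, 2.000) = 1.000.
Check: 0.000 ⊗ 1.000 = max(0, 0.000) = 0.000 ≤ 1.000.

1.000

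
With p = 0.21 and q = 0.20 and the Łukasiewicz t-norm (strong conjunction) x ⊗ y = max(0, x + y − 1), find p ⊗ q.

p ⊗ q = max(0, 0.21 + 0.20 − 1) = max(0, -0.59) = 0.00
For comparison, the Gödel (minimum) t-norm min(x, y) would give 0.20.

0.00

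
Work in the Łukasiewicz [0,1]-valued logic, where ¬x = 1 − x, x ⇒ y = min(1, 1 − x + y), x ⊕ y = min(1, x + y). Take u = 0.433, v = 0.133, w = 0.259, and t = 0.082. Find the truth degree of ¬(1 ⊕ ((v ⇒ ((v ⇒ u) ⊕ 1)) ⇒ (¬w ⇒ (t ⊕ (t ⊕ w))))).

0.000

v ⇒ u = min(1, 1 − 0.133 + 0.433) = min(1, 1.300) = 1.000
(v ⇒ u) ⊕ 1 = min(1, 1.000 + 1.000) = min(1, 2.000) = 1.000
v ⇒ ((v ⇒ u) ⊕ 1) = min(1, 1 − 0.133 + 1.000) = min(1, 1.867) = 1.000
¬w = 1 − 0.259 = 0.741
t ⊕ w = min(1, 0.082 + 0.259) = min(1, 0.341) = 0.341
t ⊕ (t ⊕ w) = min(1, 0.082 + 0.341) = min(1, 0.423) = 0.423
¬w ⇒ (t ⊕ (t ⊕ w)) = min(1, 1 − 0.741 + 0.423) = min(1, 0.682) = 0.682
(v ⇒ ((v ⇒ u) ⊕ 1)) ⇒ (¬w ⇒ (t ⊕ (t ⊕ w))) = min(1, 1 − 1.000 + 0.682) = min(1, 0.682) = 0.682
1 ⊕ ((v ⇒ ((v ⇒ u) ⊕ 1)) ⇒ (¬w ⇒ (t ⊕ (t ⊕ w)))) = min(1, 1.000 + 0.682) = min(1, 1.682) = 1.000
¬(1 ⊕ ((v ⇒ ((v ⇒ u) ⊕ 1)) ⇒ (¬w ⇒ (t ⊕ (t ⊕ w))))) = 1 − 1.000 = 0.000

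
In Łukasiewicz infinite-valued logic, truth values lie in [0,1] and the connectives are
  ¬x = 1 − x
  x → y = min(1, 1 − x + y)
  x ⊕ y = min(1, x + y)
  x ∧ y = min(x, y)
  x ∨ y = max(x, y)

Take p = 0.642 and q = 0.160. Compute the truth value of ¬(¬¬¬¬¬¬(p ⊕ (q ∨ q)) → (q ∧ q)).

q ∨ q = max(0.160, 0.160) = 0.160
p ⊕ (q ∨ q) = min(1, 0.642 + 0.160) = min(1, 0.802) = 0.802
¬(p ⊕ (q ∨ q)) = 1 − 0.802 = 0.198
¬¬(p ⊕ (q ∨ q)) = 1 − 0.198 = 0.802
¬¬¬(p ⊕ (q ∨ q)) = 1 − 0.802 = 0.198
¬¬¬¬(p ⊕ (q ∨ q)) = 1 − 0.198 = 0.802
¬¬¬¬¬(p ⊕ (q ∨ q)) = 1 − 0.802 = 0.198
¬¬¬¬¬¬(p ⊕ (q ∨ q)) = 1 − 0.198 = 0.802
q ∧ q = min(0.160, 0.160) = 0.160
¬¬¬¬¬¬(p ⊕ (q ∨ q)) → (q ∧ q) = min(1, 1 − 0.802 + 0.160) = min(1, 0.358) = 0.358
¬(¬¬¬¬¬¬(p ⊕ (q ∨ q)) → (q ∧ q)) = 1 − 0.358 = 0.642

0.642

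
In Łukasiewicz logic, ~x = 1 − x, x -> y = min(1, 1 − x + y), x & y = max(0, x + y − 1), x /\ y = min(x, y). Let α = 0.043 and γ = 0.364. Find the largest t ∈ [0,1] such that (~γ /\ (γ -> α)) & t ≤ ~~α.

~γ = 1 − 0.364 = 0.636
γ -> α = min(1, 1 − 0.364 + 0.043) = min(1, 0.679) = 0.679
~γ /\ (γ -> α) = min(0.636, 0.679) = 0.636
So the left factor is ~γ /\ (γ -> α) = 0.636.
~α = 1 − 0.043 = 0.957
~~α = 1 − 0.957 = 0.043
So the right-hand bound is ~~α = 0.043.
The residuum of the Łukasiewicz t-norm gives the supremum: min(1, 1 − 0.636 + 0.043).
1 − 0.636 + 0.043 = 0.407, so t = min(1, 0.407) = 0.407.
Check: 0.636 & 0.407 = max(0, 0.043) = 0.043 ≤ 0.043.

0.407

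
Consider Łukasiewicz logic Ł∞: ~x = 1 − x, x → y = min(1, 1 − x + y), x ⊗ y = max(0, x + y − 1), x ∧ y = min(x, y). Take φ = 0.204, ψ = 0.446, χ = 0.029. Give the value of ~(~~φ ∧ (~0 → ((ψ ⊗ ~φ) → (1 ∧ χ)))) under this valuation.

~φ = 1 − 0.204 = 0.796
~~φ = 1 − 0.796 = 0.204
~0 = 1 − 0.000 = 1.000
ψ ⊗ ~φ = max(0, 0.446 + 0.796 − 1) = max(0, 0.242) = 0.242
1 ∧ χ = min(1.000, 0.029) = 0.029
(ψ ⊗ ~φ) → (1 ∧ χ) = min(1, 1 − 0.242 + 0.029) = min(1, 0.787) = 0.787
~0 → ((ψ ⊗ ~φ) → (1 ∧ χ)) = min(1, 1 − 1.000 + 0.787) = min(1, 0.787) = 0.787
~~φ ∧ (~0 → ((ψ ⊗ ~φ) → (1 ∧ χ))) = min(0.204, 0.787) = 0.204
~(~~φ ∧ (~0 → ((ψ ⊗ ~φ) → (1 ∧ χ)))) = 1 − 0.204 = 0.796

0.796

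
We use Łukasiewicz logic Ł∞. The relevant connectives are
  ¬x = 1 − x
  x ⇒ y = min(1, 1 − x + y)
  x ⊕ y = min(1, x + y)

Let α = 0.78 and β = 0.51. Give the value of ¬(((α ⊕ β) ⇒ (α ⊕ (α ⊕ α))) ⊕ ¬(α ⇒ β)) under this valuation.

0.00

α ⊕ β = min(1, 0.78 + 0.51) = min(1, 1.29) = 1.00
α ⊕ α = min(1, 0.78 + 0.78) = min(1, 1.56) = 1.00
α ⊕ (α ⊕ α) = min(1, 0.78 + 1.00) = min(1, 1.78) = 1.00
(α ⊕ β) ⇒ (α ⊕ (α ⊕ α)) = min(1, 1 − 1.00 + 1.00) = min(1, 1.00) = 1.00
α ⇒ β = min(1, 1 − 0.78 + 0.51) = min(1, 0.73) = 0.73
¬(α ⇒ β) = 1 − 0.73 = 0.27
((α ⊕ β) ⇒ (α ⊕ (α ⊕ α))) ⊕ ¬(α ⇒ β) = min(1, 1.00 + 0.27) = min(1, 1.27) = 1.00
¬(((α ⊕ β) ⇒ (α ⊕ (α ⊕ α))) ⊕ ¬(α ⇒ β)) = 1 − 1.00 = 0.00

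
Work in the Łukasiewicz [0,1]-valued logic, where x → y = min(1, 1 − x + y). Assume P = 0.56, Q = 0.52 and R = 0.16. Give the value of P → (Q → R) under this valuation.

Q → R = min(1, 1 − 0.52 + 0.16) = min(1, 0.64) = 0.64
P → (Q → R) = min(1, 1 − 0.56 + 0.64) = min(1, 1.08) = 1.00

1.00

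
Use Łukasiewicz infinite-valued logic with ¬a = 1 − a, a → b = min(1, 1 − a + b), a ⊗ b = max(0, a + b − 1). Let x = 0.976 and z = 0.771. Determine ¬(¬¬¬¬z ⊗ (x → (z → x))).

0.229

¬z = 1 − 0.771 = 0.229
¬¬z = 1 − 0.229 = 0.771
¬¬¬z = 1 − 0.771 = 0.229
¬¬¬¬z = 1 − 0.229 = 0.771
z → x = min(1, 1 − 0.771 + 0.976) = min(1, 1.205) = 1.000
x → (z → x) = min(1, 1 − 0.976 + 1.000) = min(1, 1.024) = 1.000
¬¬¬¬z ⊗ (x → (z → x)) = max(0, 0.771 + 1.000 − 1) = max(0, 0.771) = 0.771
¬(¬¬¬¬z ⊗ (x → (z → x))) = 1 − 0.771 = 0.229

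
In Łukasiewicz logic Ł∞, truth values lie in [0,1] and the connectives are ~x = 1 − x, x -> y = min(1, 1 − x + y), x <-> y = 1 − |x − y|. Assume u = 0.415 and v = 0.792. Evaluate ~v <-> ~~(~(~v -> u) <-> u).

~v = 1 − 0.792 = 0.208
~v -> u = min(1, 1 − 0.208 + 0.415) = min(1, 1.207) = 1.000
~(~v -> u) = 1 − 1.000 = 0.000
~(~v -> u) <-> u = 1 − |0.000 − 0.415| = 1 − 0.415 = 0.585
~(~(~v -> u) <-> u) = 1 − 0.585 = 0.415
~~(~(~v -> u) <-> u) = 1 − 0.415 = 0.585
~v <-> ~~(~(~v -> u) <-> u) = 1 − |0.208 − 0.585| = 1 − 0.377 = 0.623

0.623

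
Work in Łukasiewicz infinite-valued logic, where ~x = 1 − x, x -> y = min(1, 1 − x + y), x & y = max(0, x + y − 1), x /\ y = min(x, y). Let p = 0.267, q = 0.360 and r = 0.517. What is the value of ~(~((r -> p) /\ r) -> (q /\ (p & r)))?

r -> p = min(1, 1 − 0.517 + 0.267) = min(1, 0.750) = 0.750
(r -> p) /\ r = min(0.750, 0.517) = 0.517
~((r -> p) /\ r) = 1 − 0.517 = 0.483
p & r = max(0, 0.267 + 0.517 − 1) = max(0, -0.216) = 0.000
q /\ (p & r) = min(0.360, 0.000) = 0.000
~((r -> p) /\ r) -> (q /\ (p & r)) = min(1, 1 − 0.483 + 0.000) = min(1, 0.517) = 0.517
~(~((r -> p) /\ r) -> (q /\ (p & r))) = 1 − 0.517 = 0.483

0.483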